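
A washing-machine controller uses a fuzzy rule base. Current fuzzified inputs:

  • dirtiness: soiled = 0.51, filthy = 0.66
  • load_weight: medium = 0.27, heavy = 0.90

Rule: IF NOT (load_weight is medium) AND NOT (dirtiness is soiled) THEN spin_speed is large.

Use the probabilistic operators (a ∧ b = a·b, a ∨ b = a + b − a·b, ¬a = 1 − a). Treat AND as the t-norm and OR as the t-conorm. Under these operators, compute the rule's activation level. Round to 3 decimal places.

0.358

firing strength: ¬medium=1−0.27=0.73, ¬soiled=1−0.51=0.49; AND[a·b] → w = 0.3577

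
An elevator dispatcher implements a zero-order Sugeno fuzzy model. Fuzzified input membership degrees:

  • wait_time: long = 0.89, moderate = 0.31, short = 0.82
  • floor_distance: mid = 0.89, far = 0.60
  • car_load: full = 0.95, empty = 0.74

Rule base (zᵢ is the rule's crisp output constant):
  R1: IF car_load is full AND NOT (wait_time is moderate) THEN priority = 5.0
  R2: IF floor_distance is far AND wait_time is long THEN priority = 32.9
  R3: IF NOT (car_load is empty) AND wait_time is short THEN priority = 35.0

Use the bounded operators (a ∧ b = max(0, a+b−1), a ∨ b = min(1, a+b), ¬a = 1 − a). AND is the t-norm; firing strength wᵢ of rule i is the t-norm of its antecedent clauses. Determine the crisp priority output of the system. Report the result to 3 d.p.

18.282

R1 (z=5.0): full=0.95, ¬moderate=1−0.31=0.69; AND[max(0, a+b−1)] → w = 0.64
R2 (z=32.9): far=0.60, long=0.89; AND[max(0, a+b−1)] → w = 0.49
R3 (z=35.0): ¬empty=1−0.74=0.26, short=0.82; AND[max(0, a+b−1)] → w = 0.08
Weighted average = (0.64·5.0 + 0.49·32.9 + 0.08·35.0) / (0.64 + 0.49 + 0.08)
  = 22.1210 / 1.2100 = 18.282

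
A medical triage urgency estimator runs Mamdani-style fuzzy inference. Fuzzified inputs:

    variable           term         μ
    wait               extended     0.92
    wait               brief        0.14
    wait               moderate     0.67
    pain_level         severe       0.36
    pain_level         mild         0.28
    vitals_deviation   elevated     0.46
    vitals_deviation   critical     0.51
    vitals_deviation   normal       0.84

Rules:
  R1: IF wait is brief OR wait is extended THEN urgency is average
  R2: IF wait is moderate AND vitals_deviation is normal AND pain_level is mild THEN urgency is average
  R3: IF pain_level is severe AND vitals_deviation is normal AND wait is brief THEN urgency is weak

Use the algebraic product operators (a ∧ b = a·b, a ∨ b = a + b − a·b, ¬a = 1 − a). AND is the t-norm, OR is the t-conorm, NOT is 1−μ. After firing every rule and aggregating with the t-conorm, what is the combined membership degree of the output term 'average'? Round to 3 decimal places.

0.942

R1: brief=0.14, extended=0.92; OR[a + b − a·b] → w = 0.9312
R2: moderate=0.67, normal=0.84, mild=0.28; AND[a·b] → w = 0.1576
R3: severe=0.36, normal=0.84, brief=0.14; AND[a·b] → w = 0.0423
Rules with consequent 'average': {R1, R2} → strengths 0.9312, 0.1576
Aggregate via t-conorm [a + b − a·b]: 0.9420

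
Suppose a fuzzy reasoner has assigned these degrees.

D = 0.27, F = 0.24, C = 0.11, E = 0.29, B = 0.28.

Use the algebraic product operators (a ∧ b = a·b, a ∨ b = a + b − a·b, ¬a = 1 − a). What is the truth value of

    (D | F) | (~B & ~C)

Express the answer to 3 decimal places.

D | F = a + b − a·b on (0.2700, 0.2400) = 0.4452
~B = 1 − 0.2800 = 0.7200
~C = 1 − 0.1100 = 0.8900
~B & ~C = a·b on (0.7200, 0.8900) = 0.6408
(D | F) | (~B & ~C) = a + b − a·b on (0.4452, 0.6408) = 0.8007

0.801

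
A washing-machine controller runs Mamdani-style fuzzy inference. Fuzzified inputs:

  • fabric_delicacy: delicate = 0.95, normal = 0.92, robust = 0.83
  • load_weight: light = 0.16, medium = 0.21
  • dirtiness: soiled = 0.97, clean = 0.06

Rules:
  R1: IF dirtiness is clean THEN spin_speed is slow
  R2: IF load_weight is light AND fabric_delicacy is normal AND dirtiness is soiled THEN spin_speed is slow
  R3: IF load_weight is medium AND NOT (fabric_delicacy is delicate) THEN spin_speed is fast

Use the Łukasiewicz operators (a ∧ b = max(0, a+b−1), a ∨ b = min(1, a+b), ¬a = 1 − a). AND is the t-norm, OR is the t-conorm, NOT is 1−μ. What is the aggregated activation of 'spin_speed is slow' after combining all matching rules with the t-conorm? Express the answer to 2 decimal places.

0.11

R1: clean=0.06 → w = 0.06
R2: light=0.16, normal=0.92, soiled=0.97; AND[max(0, a+b−1)] → w = 0.05
R3: medium=0.21, ¬delicate=1−0.95=0.05; AND[max(0, a+b−1)] → w = 0.00
Rules with consequent 'slow': {R1, R2} → strengths 0.06, 0.05
Aggregate via t-conorm [min(1, a+b)]: 0.11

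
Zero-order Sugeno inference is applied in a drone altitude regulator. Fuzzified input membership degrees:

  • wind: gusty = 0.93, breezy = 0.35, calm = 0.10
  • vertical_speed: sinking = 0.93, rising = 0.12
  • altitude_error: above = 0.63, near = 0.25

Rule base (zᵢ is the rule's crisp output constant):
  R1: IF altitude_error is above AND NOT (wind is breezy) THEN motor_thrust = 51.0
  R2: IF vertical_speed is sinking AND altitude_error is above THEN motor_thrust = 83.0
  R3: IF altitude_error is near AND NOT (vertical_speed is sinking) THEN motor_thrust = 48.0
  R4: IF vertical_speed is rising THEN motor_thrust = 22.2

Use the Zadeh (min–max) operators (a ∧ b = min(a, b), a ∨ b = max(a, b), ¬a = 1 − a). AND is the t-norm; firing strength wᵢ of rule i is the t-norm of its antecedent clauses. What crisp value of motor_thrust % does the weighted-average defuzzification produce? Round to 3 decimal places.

R1 (z=51.0): above=0.63, ¬breezy=1−0.35=0.65; AND[min(a, b)] → w = 0.63
R2 (z=83.0): sinking=0.93, above=0.63; AND[min(a, b)] → w = 0.63
R3 (z=48.0): near=0.25, ¬sinking=1−0.93=0.07; AND[min(a, b)] → w = 0.07
R4 (z=22.2): rising=0.12 → w = 0.12
Weighted average = (0.63·51.0 + 0.63·83.0 + 0.07·48.0 + 0.12·22.2) / (0.63 + 0.63 + 0.07 + 0.12)
  = 90.4440 / 1.4500 = 62.375

62.375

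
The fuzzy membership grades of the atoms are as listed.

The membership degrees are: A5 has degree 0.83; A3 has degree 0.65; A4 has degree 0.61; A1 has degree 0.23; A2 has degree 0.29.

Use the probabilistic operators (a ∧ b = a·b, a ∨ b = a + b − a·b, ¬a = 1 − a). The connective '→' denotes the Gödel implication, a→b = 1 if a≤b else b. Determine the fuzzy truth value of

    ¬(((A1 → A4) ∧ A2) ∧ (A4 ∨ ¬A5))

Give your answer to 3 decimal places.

0.804

A1 → A4  [Gödel: 1 if a≤b else b] with a=0.2300, b=0.6100 → 1.0000
(A1 → A4) ∧ A2 = a·b on (1.0000, 0.2900) = 0.2900
¬A5 = 1 − 0.8300 = 0.1700
A4 ∨ ¬A5 = a + b − a·b on (0.6100, 0.1700) = 0.6763
((A1 → A4) ∧ A2) ∧ (A4 ∨ ¬A5) = a·b on (0.2900, 0.6763) = 0.1961
¬(((A1 → A4) ∧ A2) ∧ (A4 ∨ ¬A5)) = 1 − 0.1961 = 0.8039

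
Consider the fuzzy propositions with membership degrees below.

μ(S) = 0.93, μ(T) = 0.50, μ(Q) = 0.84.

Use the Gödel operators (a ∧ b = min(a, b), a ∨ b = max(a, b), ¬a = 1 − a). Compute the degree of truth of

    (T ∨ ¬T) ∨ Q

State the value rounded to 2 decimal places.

¬T = 1 − 0.50 = 0.50
T ∨ ¬T = max(a, b) on (0.50, 0.50) = 0.50
(T ∨ ¬T) ∨ Q = max(a, b) on (0.50, 0.84) = 0.84

0.84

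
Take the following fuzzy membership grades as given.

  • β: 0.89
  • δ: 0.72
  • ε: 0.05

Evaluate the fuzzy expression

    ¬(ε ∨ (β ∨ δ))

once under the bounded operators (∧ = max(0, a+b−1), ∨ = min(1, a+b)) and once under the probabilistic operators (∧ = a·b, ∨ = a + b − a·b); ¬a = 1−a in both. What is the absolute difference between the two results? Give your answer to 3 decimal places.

0.029

Under bounded:
  β ∨ δ = min(1, a+b) on (0.89, 0.72) = 1.00
  ε ∨ (β ∨ δ) = min(1, a+b) on (0.05, 1.00) = 1.00
  ¬(ε ∨ (β ∨ δ)) = 1 − 1.00 = 0.00
  → value = 0.0000
Under probabilistic:
  β ∨ δ = a + b − a·b on (0.8900, 0.7200) = 0.9692
  ε ∨ (β ∨ δ) = a + b − a·b on (0.0500, 0.9692) = 0.9707
  ¬(ε ∨ (β ∨ δ)) = 1 − 0.9707 = 0.0293
  → value = 0.0293
|0.0000 − 0.0293| = 0.029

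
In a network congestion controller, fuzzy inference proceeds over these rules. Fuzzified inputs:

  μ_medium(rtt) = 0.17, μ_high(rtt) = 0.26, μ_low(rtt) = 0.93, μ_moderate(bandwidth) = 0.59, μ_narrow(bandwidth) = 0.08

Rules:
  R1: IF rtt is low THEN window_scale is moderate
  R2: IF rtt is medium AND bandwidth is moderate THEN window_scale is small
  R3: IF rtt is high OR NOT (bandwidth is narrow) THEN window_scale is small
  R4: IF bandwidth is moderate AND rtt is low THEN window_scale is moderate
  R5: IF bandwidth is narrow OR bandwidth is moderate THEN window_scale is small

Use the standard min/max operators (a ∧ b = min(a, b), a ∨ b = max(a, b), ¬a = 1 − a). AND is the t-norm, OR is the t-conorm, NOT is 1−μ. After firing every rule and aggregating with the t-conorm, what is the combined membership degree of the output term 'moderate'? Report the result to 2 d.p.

0.93

R1: low=0.93 → w = 0.93
R2: medium=0.17, moderate=0.59; AND[min(a, b)] → w = 0.17
R3: high=0.26, ¬narrow=1−0.08=0.92; OR[max(a, b)] → w = 0.92
R4: moderate=0.59, low=0.93; AND[min(a, b)] → w = 0.59
R5: narrow=0.08, moderate=0.59; OR[max(a, b)] → w = 0.59
Rules with consequent 'moderate': {R1, R4} → strengths 0.93, 0.59
Aggregate via t-conorm [max(a, b)]: 0.93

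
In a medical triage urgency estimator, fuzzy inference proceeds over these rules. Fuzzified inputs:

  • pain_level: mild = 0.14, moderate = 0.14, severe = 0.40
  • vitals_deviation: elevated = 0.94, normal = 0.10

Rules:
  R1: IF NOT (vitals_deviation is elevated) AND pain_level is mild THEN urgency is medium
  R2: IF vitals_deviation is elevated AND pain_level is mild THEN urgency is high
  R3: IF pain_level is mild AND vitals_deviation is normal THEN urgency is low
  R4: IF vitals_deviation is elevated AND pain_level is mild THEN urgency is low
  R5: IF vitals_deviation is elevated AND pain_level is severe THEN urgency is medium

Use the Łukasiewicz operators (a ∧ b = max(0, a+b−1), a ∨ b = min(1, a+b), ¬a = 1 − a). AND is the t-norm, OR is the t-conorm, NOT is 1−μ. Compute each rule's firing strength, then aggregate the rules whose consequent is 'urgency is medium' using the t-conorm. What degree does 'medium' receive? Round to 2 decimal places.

R1: ¬elevated=1−0.94=0.06, mild=0.14; AND[max(0, a+b−1)] → w = 0.00
R2: elevated=0.94, mild=0.14; AND[max(0, a+b−1)] → w = 0.08
R3: mild=0.14, normal=0.10; AND[max(0, a+b−1)] → w = 0.00
R4: elevated=0.94, mild=0.14; AND[max(0, a+b−1)] → w = 0.08
R5: elevated=0.94, severe=0.40; AND[max(0, a+b−1)] → w = 0.34
Rules with consequent 'medium': {R1, R5} → strengths 0.00, 0.34
Aggregate via t-conorm [min(1, a+b)]: 0.34

0.34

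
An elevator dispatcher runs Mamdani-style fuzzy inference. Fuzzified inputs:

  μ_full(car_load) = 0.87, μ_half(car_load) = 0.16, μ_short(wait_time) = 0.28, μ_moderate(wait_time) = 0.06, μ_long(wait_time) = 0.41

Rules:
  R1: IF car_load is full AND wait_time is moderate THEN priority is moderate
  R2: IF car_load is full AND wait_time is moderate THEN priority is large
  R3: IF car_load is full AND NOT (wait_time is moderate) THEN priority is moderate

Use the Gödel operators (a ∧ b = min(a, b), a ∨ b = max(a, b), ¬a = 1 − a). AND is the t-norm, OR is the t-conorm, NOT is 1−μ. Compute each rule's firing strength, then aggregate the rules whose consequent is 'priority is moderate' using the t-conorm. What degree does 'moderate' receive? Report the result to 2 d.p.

0.87

R1: full=0.87, moderate=0.06; AND[min(a, b)] → w = 0.06
R2: full=0.87, moderate=0.06; AND[min(a, b)] → w = 0.06
R3: full=0.87, ¬moderate=1−0.06=0.94; AND[min(a, b)] → w = 0.87
Rules with consequent 'moderate': {R1, R3} → strengths 0.06, 0.87
Aggregate via t-conorm [max(a, b)]: 0.87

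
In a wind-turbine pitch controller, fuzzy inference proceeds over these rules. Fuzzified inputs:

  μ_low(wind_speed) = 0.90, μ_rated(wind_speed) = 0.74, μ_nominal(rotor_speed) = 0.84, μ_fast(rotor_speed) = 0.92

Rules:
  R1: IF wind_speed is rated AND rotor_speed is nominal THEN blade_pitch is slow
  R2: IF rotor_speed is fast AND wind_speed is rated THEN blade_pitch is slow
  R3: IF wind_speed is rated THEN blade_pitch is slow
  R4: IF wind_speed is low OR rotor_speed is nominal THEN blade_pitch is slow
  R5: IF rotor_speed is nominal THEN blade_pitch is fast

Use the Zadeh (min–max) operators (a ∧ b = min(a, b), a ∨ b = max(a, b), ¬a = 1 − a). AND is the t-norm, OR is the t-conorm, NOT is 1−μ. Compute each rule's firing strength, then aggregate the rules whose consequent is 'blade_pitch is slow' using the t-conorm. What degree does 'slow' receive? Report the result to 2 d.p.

R1: rated=0.74, nominal=0.84; AND[min(a, b)] → w = 0.74
R2: fast=0.92, rated=0.74; AND[min(a, b)] → w = 0.74
R3: rated=0.74 → w = 0.74
R4: low=0.90, nominal=0.84; OR[max(a, b)] → w = 0.90
R5: nominal=0.84 → w = 0.84
Rules with consequent 'slow': {R1, R2, R3, R4} → strengths 0.74, 0.74, 0.74, 0.90
Aggregate via t-conorm [max(a, b)]: 0.90

0.90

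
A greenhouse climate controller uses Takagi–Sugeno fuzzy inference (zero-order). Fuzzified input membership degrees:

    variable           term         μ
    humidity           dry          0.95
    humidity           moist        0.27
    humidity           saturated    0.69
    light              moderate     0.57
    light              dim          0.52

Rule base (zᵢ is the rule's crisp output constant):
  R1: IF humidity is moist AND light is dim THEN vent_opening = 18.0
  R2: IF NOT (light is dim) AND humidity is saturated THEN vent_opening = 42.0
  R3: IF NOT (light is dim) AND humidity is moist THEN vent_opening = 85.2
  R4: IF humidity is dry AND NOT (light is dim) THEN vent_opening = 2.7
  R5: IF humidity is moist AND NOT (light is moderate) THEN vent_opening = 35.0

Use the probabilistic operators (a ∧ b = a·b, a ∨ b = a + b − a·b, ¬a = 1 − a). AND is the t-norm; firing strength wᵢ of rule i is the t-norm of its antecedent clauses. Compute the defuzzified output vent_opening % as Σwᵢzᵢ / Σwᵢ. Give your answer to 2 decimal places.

27.93

R1 (z=18.0): moist=0.27, dim=0.52; AND[a·b] → w = 0.1404
R2 (z=42.0): ¬dim=1−0.52=0.48, saturated=0.69; AND[a·b] → w = 0.3312
R3 (z=85.2): ¬dim=1−0.52=0.48, moist=0.27; AND[a·b] → w = 0.1296
R4 (z=2.7): dry=0.95, ¬dim=1−0.52=0.48; AND[a·b] → w = 0.4560
R5 (z=35.0): moist=0.27, ¬moderate=1−0.57=0.43; AND[a·b] → w = 0.1161
Weighted average = (0.1404·18.0 + 0.3312·42.0 + 0.1296·85.2 + 0.4560·2.7 + 0.1161·35.0) / (0.1404 + 0.3312 + 0.1296 + 0.4560 + 0.1161)
  = 32.7742 / 1.1733 = 27.93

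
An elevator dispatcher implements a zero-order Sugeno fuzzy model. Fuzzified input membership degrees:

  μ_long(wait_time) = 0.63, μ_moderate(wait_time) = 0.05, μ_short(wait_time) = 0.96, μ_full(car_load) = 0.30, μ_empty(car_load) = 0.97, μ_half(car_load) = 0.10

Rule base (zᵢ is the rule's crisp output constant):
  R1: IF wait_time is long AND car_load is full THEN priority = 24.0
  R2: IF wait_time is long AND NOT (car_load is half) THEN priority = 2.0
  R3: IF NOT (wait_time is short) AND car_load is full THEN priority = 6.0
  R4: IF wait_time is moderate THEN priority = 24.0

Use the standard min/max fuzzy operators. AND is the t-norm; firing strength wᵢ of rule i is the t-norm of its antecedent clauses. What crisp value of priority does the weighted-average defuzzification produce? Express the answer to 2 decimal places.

9.71

R1 (z=24.0): long=0.63, full=0.30; AND[min(a, b)] → w = 0.30
R2 (z=2.0): long=0.63, ¬half=1−0.10=0.90; AND[min(a, b)] → w = 0.63
R3 (z=6.0): ¬short=1−0.96=0.04, full=0.30; AND[min(a, b)] → w = 0.04
R4 (z=24.0): moderate=0.05 → w = 0.05
Weighted average = (0.30·24.0 + 0.63·2.0 + 0.04·6.0 + 0.05·24.0) / (0.30 + 0.63 + 0.04 + 0.05)
  = 9.9000 / 1.0200 = 9.71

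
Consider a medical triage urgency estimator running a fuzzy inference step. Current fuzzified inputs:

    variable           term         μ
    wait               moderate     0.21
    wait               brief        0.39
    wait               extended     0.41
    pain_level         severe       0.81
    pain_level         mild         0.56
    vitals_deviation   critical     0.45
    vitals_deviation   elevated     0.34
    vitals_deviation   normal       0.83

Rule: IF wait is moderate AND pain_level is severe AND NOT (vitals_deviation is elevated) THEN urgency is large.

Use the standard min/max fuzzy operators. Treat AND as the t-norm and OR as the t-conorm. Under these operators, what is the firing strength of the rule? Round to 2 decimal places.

firing strength: moderate=0.21, severe=0.81, ¬elevated=1−0.34=0.66; AND[min(a, b)] → w = 0.21

0.21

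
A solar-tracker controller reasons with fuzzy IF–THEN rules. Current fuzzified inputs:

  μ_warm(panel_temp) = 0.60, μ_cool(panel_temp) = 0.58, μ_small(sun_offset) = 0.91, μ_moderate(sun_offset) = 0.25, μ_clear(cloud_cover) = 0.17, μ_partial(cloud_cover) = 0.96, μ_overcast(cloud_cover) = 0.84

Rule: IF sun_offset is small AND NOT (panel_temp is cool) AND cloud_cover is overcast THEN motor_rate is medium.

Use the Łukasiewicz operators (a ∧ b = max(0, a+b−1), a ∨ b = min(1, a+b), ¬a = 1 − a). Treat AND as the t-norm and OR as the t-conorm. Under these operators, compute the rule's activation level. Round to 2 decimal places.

0.17

firing strength: small=0.91, ¬cool=1−0.58=0.42, overcast=0.84; AND[max(0, a+b−1)] → w = 0.17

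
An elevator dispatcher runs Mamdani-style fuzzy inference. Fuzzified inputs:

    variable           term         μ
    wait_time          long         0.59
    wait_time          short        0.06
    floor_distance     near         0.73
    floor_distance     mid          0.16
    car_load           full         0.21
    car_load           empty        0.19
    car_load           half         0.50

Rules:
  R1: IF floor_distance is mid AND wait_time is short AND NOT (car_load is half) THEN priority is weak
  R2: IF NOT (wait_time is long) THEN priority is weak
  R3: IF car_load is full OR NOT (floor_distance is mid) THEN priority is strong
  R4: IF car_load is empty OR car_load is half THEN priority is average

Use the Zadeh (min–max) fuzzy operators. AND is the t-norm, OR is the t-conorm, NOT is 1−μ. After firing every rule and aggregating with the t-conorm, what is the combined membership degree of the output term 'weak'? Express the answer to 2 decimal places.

R1: mid=0.16, short=0.06, ¬half=1−0.50=0.50; AND[min(a, b)] → w = 0.06
R2: ¬long=1−0.59=0.41 → w = 0.41
R3: full=0.21, ¬mid=1−0.16=0.84; OR[max(a, b)] → w = 0.84
R4: empty=0.19, half=0.50; OR[max(a, b)] → w = 0.50
Rules with consequent 'weak': {R1, R2} → strengths 0.06, 0.41
Aggregate via t-conorm [max(a, b)]: 0.41

0.41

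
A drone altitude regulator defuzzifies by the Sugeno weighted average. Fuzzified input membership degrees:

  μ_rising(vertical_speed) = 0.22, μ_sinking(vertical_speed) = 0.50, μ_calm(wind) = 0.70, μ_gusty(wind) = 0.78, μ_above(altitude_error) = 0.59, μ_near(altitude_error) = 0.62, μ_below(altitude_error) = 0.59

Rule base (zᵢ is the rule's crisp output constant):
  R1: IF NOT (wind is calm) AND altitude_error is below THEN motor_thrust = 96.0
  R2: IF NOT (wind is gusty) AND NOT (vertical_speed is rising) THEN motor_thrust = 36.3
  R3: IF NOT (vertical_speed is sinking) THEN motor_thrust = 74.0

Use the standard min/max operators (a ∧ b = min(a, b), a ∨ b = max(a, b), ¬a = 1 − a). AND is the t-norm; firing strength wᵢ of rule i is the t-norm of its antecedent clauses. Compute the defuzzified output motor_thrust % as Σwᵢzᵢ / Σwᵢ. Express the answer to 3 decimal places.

R1 (z=96.0): ¬calm=1−0.70=0.30, below=0.59; AND[min(a, b)] → w = 0.30
R2 (z=36.3): ¬gusty=1−0.78=0.22, ¬rising=1−0.22=0.78; AND[min(a, b)] → w = 0.22
R3 (z=74.0): ¬sinking=1−0.50=0.50 → w = 0.50
Weighted average = (0.30·96.0 + 0.22·36.3 + 0.50·74.0) / (0.30 + 0.22 + 0.50)
  = 73.7860 / 1.0200 = 72.339

72.339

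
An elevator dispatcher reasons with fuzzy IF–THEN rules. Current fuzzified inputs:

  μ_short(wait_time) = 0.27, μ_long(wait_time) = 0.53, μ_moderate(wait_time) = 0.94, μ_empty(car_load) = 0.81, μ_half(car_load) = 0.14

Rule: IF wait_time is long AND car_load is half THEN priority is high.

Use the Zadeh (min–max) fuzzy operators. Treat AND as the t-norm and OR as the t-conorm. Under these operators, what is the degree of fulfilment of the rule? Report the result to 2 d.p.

0.14

firing strength: long=0.53, half=0.14; AND[min(a, b)] → w = 0.14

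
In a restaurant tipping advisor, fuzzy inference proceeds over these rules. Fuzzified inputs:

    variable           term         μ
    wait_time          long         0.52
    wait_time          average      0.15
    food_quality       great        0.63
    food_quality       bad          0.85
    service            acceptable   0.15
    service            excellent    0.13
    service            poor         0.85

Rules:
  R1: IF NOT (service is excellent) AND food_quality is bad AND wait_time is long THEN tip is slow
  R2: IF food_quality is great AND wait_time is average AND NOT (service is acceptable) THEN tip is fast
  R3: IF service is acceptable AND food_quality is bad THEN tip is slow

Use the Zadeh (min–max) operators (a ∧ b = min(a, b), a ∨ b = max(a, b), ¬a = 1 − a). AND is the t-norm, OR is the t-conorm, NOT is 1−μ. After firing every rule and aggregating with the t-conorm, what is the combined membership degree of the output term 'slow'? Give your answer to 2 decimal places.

0.52

R1: ¬excellent=1−0.13=0.87, bad=0.85, long=0.52; AND[min(a, b)] → w = 0.52
R2: great=0.63, average=0.15, ¬acceptable=1−0.15=0.85; AND[min(a, b)] → w = 0.15
R3: acceptable=0.15, bad=0.85; AND[min(a, b)] → w = 0.15
Rules with consequent 'slow': {R1, R3} → strengths 0.52, 0.15
Aggregate via t-conorm [max(a, b)]: 0.52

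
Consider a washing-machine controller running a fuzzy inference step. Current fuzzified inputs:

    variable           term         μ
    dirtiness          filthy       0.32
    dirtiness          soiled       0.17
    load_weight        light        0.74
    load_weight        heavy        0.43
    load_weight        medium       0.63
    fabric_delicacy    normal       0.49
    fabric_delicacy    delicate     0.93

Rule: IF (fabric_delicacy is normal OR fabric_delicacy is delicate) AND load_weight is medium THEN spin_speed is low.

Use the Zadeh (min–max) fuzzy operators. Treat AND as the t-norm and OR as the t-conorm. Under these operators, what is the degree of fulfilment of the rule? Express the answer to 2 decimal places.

firing strength: (normal=0.49 OR delicate=0.93) = 0.93; AND[min(a, b)] with medium=0.63 → w = 0.63

0.63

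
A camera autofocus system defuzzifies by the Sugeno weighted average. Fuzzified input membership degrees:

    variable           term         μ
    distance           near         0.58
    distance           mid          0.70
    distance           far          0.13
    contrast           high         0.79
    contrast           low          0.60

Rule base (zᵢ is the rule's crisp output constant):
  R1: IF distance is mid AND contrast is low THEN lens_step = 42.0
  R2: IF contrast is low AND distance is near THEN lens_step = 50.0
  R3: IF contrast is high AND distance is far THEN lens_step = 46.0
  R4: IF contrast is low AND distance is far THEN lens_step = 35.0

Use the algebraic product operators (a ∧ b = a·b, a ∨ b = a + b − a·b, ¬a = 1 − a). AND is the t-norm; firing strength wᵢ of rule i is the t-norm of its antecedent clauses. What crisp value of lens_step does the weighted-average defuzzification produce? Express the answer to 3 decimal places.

44.792

R1 (z=42.0): mid=0.70, low=0.60; AND[a·b] → w = 0.4200
R2 (z=50.0): low=0.60, near=0.58; AND[a·b] → w = 0.3480
R3 (z=46.0): high=0.79, far=0.13; AND[a·b] → w = 0.1027
R4 (z=35.0): low=0.60, far=0.13; AND[a·b] → w = 0.0780
Weighted average = (0.4200·42.0 + 0.3480·50.0 + 0.1027·46.0 + 0.0780·35.0) / (0.4200 + 0.3480 + 0.1027 + 0.0780)
  = 42.4942 / 0.9487 = 44.792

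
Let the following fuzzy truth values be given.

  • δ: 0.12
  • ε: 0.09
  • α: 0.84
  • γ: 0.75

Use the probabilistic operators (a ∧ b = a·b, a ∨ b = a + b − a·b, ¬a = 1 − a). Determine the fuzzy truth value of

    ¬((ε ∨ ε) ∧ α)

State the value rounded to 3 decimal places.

0.856

ε ∨ ε = a + b − a·b on (0.0900, 0.0900) = 0.1719
(ε ∨ ε) ∧ α = a·b on (0.1719, 0.8400) = 0.1444
¬((ε ∨ ε) ∧ α) = 1 − 0.1444 = 0.8556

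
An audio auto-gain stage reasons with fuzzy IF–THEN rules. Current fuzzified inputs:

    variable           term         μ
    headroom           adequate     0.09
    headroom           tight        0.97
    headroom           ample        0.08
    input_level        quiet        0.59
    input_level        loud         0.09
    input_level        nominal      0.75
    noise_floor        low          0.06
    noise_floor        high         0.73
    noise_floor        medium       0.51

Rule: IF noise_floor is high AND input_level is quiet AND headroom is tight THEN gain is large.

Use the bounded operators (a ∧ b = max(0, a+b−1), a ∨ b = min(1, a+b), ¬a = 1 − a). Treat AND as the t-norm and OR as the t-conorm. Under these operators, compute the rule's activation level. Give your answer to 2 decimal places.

firing strength: high=0.73, quiet=0.59, tight=0.97; AND[max(0, a+b−1)] → w = 0.29

0.29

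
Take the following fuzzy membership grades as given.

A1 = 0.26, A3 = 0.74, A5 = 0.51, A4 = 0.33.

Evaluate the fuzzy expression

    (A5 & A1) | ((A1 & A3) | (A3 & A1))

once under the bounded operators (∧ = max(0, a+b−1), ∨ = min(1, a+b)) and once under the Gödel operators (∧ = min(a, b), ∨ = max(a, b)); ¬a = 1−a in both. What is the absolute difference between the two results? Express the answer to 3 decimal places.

Under bounded:
  A5 & A1 = max(0, a+b−1) on (0.51, 0.26) = 0.00
  A1 & A3 = max(0, a+b−1) on (0.26, 0.74) = 0.00
  A3 & A1 = max(0, a+b−1) on (0.74, 0.26) = 0.00
  (A1 & A3) | (A3 & A1) = min(1, a+b) on (0.00, 0.00) = 0.00
  (A5 & A1) | ((A1 & A3) | (A3 & A1)) = min(1, a+b) on (0.00, 0.00) = 0.00
  → value = 0.0000
Under Gödel:
  A5 & A1 = min(a, b) on (0.51, 0.26) = 0.26
  A1 & A3 = min(a, b) on (0.26, 0.74) = 0.26
  A3 & A1 = min(a, b) on (0.74, 0.26) = 0.26
  (A1 & A3) | (A3 & A1) = max(a, b) on (0.26, 0.26) = 0.26
  (A5 & A1) | ((A1 & A3) | (A3 & A1)) = max(a, b) on (0.26, 0.26) = 0.26
  → value = 0.2600
|0.0000 − 0.2600| = 0.260

0.260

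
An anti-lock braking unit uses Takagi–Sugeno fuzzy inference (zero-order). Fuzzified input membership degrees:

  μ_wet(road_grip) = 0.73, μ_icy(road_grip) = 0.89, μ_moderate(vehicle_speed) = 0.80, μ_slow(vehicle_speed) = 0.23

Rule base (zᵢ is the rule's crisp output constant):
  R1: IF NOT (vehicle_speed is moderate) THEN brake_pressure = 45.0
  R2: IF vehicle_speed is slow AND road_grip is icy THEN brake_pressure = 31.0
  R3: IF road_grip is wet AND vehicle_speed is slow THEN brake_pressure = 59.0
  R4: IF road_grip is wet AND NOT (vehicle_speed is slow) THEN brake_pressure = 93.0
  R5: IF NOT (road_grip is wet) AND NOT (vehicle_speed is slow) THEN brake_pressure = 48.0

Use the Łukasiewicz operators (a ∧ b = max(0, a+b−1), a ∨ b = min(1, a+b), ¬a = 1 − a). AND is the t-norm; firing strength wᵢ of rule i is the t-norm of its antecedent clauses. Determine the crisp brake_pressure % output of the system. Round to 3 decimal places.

R1 (z=45.0): ¬moderate=1−0.80=0.20 → w = 0.20
R2 (z=31.0): slow=0.23, icy=0.89; AND[max(0, a+b−1)] → w = 0.12
R3 (z=59.0): wet=0.73, slow=0.23; AND[max(0, a+b−1)] → w = 0.00
R4 (z=93.0): wet=0.73, ¬slow=1−0.23=0.77; AND[max(0, a+b−1)] → w = 0.50
R5 (z=48.0): ¬wet=1−0.73=0.27, ¬slow=1−0.23=0.77; AND[max(0, a+b−1)] → w = 0.04
Weighted average = (0.20·45.0 + 0.12·31.0 + 0.00·59.0 + 0.50·93.0 + 0.04·48.0) / (0.20 + 0.12 + 0.00 + 0.50 + 0.04)
  = 61.1400 / 0.8600 = 71.093

71.093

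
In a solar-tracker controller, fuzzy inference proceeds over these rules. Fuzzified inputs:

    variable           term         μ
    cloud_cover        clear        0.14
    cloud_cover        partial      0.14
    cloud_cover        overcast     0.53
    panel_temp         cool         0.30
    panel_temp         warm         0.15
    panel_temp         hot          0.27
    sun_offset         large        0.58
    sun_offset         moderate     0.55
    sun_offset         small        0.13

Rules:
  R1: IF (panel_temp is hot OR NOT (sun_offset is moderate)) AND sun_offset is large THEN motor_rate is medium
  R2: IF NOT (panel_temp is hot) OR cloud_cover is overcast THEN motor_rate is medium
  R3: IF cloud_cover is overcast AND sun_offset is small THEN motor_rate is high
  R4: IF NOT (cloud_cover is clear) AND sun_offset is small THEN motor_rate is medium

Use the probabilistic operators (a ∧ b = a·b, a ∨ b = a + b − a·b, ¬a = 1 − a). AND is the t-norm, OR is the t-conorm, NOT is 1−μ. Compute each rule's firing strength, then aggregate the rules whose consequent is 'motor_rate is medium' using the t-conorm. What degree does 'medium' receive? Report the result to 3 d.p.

0.926

R1: (hot=0.27 OR ¬moderate=1−0.55=0.45) = 0.5985; AND[a·b] with large=0.58 → w = 0.3471
R2: ¬hot=1−0.27=0.73, overcast=0.53; OR[a + b − a·b] → w = 0.8731
R3: overcast=0.53, small=0.13; AND[a·b] → w = 0.0689
R4: ¬clear=1−0.14=0.86, small=0.13; AND[a·b] → w = 0.1118
Rules with consequent 'medium': {R1, R2, R4} → strengths 0.3471, 0.8731, 0.1118
Aggregate via t-conorm [a + b − a·b]: 0.9264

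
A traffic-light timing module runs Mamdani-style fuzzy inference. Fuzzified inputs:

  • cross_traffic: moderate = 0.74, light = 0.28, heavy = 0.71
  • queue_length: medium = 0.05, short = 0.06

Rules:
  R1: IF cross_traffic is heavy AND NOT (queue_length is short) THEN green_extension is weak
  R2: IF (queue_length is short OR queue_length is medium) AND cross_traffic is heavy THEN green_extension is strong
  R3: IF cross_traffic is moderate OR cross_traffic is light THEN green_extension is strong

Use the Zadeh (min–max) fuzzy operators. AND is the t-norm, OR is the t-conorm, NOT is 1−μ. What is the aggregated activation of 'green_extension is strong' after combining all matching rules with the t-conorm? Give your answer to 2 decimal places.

0.74

R1: heavy=0.71, ¬short=1−0.06=0.94; AND[min(a, b)] → w = 0.71
R2: (short=0.06 OR medium=0.05) = 0.06; AND[min(a, b)] with heavy=0.71 → w = 0.06
R3: moderate=0.74, light=0.28; OR[max(a, b)] → w = 0.74
Rules with consequent 'strong': {R2, R3} → strengths 0.06, 0.74
Aggregate via t-conorm [max(a, b)]: 0.74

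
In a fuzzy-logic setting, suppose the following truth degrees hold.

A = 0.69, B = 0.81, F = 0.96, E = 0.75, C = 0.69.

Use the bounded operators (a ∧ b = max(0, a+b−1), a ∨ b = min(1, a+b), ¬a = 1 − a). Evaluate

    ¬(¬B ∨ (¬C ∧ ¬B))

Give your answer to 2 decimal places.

0.81

¬B = 1 − 0.81 = 0.19
¬C = 1 − 0.69 = 0.31
¬B = 1 − 0.81 = 0.19
¬C ∧ ¬B = max(0, a+b−1) on (0.31, 0.19) = 0.00
¬B ∨ (¬C ∧ ¬B) = min(1, a+b) on (0.19, 0.00) = 0.19
¬(¬B ∨ (¬C ∧ ¬B)) = 1 − 0.19 = 0.81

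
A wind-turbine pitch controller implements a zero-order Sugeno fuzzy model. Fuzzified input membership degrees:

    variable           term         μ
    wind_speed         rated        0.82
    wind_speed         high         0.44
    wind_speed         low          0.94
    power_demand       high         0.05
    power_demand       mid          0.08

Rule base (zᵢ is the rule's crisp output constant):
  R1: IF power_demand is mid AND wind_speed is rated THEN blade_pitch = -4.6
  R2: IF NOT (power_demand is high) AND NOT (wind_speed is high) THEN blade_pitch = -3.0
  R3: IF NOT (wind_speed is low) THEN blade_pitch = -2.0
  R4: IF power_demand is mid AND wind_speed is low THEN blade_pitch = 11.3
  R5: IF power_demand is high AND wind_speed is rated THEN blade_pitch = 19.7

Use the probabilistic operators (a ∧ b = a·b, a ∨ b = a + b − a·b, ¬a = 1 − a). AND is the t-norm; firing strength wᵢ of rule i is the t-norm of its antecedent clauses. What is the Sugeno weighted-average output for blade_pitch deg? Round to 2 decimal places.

R1 (z=-4.6): mid=0.08, rated=0.82; AND[a·b] → w = 0.0656
R2 (z=-3.0): ¬high=1−0.05=0.95, ¬high=1−0.44=0.56; AND[a·b] → w = 0.5320
R3 (z=-2.0): ¬low=1−0.94=0.06 → w = 0.0600
R4 (z=11.3): mid=0.08, low=0.94; AND[a·b] → w = 0.0752
R5 (z=19.7): high=0.05, rated=0.82; AND[a·b] → w = 0.0410
Weighted average = (0.0656·-4.6 + 0.5320·-3.0 + 0.0600·-2.0 + 0.0752·11.3 + 0.0410·19.7) / (0.0656 + 0.5320 + 0.0600 + 0.0752 + 0.0410)
  = -0.3603 / 0.7738 = -0.47

-0.47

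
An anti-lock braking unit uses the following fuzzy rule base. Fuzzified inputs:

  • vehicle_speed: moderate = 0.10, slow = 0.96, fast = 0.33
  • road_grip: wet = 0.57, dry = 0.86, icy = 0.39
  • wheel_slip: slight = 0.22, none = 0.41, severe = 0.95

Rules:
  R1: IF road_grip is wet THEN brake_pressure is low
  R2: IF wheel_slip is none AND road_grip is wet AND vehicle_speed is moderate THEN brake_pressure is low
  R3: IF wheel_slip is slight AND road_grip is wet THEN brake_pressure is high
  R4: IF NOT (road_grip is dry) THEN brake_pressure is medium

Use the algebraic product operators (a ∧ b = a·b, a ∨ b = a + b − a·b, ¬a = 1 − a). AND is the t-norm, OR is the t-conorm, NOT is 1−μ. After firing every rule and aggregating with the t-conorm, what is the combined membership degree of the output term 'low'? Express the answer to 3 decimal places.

0.580

R1: wet=0.57 → w = 0.5700
R2: none=0.41, wet=0.57, moderate=0.10; AND[a·b] → w = 0.0234
R3: slight=0.22, wet=0.57; AND[a·b] → w = 0.1254
R4: ¬dry=1−0.86=0.14 → w = 0.1400
Rules with consequent 'low': {R1, R2} → strengths 0.5700, 0.0234
Aggregate via t-conorm [a + b − a·b]: 0.5800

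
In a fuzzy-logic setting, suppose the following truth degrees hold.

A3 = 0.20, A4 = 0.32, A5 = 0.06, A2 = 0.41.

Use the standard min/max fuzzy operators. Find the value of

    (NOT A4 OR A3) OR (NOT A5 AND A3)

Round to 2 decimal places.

0.68

NOT A4 = 1 − 0.32 = 0.68
NOT A4 OR A3 = max(a, b) on (0.68, 0.20) = 0.68
NOT A5 = 1 − 0.06 = 0.94
NOT A5 AND A3 = min(a, b) on (0.94, 0.20) = 0.20
(NOT A4 OR A3) OR (NOT A5 AND A3) = max(a, b) on (0.68, 0.20) = 0.68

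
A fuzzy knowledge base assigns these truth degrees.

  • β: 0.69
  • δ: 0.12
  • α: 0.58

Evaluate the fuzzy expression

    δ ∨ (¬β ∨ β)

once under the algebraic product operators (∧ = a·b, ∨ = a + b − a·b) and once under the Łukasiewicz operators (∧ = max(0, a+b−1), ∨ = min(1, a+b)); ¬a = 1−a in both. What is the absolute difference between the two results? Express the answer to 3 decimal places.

Under algebraic product:
  ¬β = 1 − 0.6900 = 0.3100
  ¬β ∨ β = a + b − a·b on (0.3100, 0.6900) = 0.7861
  δ ∨ (¬β ∨ β) = a + b − a·b on (0.1200, 0.7861) = 0.8118
  → value = 0.8118
Under Łukasiewicz:
  ¬β = 1 − 0.69 = 0.31
  ¬β ∨ β = min(1, a+b) on (0.31, 0.69) = 1.00
  δ ∨ (¬β ∨ β) = min(1, a+b) on (0.12, 1.00) = 1.00
  → value = 1.0000
|0.8118 − 1.0000| = 0.188

0.188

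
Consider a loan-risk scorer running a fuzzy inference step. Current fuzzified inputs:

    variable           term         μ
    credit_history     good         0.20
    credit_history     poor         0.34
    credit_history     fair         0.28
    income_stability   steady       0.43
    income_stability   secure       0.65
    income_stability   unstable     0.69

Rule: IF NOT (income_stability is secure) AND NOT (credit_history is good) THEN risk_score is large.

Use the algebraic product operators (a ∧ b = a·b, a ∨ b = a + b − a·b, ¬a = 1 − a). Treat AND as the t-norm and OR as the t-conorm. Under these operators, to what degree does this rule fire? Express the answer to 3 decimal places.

0.280

firing strength: ¬secure=1−0.65=0.35, ¬good=1−0.20=0.80; AND[a·b] → w = 0.2800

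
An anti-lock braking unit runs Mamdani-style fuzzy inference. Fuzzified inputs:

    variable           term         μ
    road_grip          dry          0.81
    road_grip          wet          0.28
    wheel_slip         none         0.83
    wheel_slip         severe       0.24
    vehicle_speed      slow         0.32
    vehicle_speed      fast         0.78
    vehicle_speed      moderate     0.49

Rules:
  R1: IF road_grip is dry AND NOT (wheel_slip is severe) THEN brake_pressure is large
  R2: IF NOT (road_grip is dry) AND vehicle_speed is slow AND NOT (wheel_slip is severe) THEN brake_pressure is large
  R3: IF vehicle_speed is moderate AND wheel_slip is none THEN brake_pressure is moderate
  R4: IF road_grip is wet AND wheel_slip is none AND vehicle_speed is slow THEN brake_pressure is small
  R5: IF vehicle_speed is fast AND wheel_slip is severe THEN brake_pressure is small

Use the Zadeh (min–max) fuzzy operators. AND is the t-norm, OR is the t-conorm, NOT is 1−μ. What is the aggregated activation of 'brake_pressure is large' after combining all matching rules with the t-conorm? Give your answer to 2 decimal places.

0.76

R1: dry=0.81, ¬severe=1−0.24=0.76; AND[min(a, b)] → w = 0.76
R2: ¬dry=1−0.81=0.19, slow=0.32, ¬severe=1−0.24=0.76; AND[min(a, b)] → w = 0.19
R3: moderate=0.49, none=0.83; AND[min(a, b)] → w = 0.49
R4: wet=0.28, none=0.83, slow=0.32; AND[min(a, b)] → w = 0.28
R5: fast=0.78, severe=0.24; AND[min(a, b)] → w = 0.24
Rules with consequent 'large': {R1, R2} → strengths 0.76, 0.19
Aggregate via t-conorm [max(a, b)]: 0.76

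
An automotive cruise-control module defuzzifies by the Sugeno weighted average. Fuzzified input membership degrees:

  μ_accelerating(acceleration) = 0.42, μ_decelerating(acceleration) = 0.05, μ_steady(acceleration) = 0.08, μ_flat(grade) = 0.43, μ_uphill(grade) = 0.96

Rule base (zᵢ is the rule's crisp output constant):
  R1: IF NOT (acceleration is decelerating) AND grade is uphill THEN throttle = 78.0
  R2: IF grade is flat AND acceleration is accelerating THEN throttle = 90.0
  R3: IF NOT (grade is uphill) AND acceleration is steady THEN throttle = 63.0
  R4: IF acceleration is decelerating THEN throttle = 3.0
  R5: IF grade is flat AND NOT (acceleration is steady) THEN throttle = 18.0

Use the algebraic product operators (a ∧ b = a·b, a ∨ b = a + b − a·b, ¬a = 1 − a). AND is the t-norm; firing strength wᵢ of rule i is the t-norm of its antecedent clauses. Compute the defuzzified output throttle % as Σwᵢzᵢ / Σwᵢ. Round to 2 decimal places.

61.54

R1 (z=78.0): ¬decelerating=1−0.05=0.95, uphill=0.96; AND[a·b] → w = 0.9120
R2 (z=90.0): flat=0.43, accelerating=0.42; AND[a·b] → w = 0.1806
R3 (z=63.0): ¬uphill=1−0.96=0.04, steady=0.08; AND[a·b] → w = 0.0032
R4 (z=3.0): decelerating=0.05 → w = 0.0500
R5 (z=18.0): flat=0.43, ¬steady=1−0.08=0.92; AND[a·b] → w = 0.3956
Weighted average = (0.9120·78.0 + 0.1806·90.0 + 0.0032·63.0 + 0.0500·3.0 + 0.3956·18.0) / (0.9120 + 0.1806 + 0.0032 + 0.0500 + 0.3956)
  = 94.8624 / 1.5414 = 61.54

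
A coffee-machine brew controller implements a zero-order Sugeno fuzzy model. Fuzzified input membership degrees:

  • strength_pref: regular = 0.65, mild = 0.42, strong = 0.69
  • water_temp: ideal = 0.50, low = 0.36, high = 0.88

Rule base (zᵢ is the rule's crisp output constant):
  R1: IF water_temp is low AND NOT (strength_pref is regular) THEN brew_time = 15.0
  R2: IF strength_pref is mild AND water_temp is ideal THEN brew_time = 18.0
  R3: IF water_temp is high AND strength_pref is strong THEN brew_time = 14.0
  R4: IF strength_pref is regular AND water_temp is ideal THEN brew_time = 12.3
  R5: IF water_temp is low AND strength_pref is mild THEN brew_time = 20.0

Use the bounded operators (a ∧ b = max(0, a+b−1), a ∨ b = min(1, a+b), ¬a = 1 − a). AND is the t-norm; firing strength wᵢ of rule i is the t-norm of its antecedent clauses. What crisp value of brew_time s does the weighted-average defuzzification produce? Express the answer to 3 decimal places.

R1 (z=15.0): low=0.36, ¬regular=1−0.65=0.35; AND[max(0, a+b−1)] → w = 0.00
R2 (z=18.0): mild=0.42, ideal=0.50; AND[max(0, a+b−1)] → w = 0.00
R3 (z=14.0): high=0.88, strong=0.69; AND[max(0, a+b−1)] → w = 0.57
R4 (z=12.3): regular=0.65, ideal=0.50; AND[max(0, a+b−1)] → w = 0.15
R5 (z=20.0): low=0.36, mild=0.42; AND[max(0, a+b−1)] → w = 0.00
Weighted average = (0.00·15.0 + 0.00·18.0 + 0.57·14.0 + 0.15·12.3 + 0.00·20.0) / (0.00 + 0.00 + 0.57 + 0.15 + 0.00)
  = 9.8250 / 0.7200 = 13.646

13.646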